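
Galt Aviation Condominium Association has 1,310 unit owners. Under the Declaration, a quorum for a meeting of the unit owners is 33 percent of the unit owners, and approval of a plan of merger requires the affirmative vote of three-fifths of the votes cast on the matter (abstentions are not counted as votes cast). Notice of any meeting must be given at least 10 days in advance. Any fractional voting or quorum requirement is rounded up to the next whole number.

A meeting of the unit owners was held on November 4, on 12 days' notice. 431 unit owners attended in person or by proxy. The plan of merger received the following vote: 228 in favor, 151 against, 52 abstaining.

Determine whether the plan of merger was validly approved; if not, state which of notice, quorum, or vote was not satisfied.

Notice: 12 days given; 10 required. Satisfied.
Quorum: 33% of 1,310 = 432.30, rounded up to 433; 431 present. Not satisfied.
Vote: requires three-fifths of the votes cast (431 − 52 abstaining = 379); 3/5 of 379 = 227.40, rounded up to 228, so 228 needed; 228 in favor. Satisfied.

Invalid — quorum requirement not satisfied.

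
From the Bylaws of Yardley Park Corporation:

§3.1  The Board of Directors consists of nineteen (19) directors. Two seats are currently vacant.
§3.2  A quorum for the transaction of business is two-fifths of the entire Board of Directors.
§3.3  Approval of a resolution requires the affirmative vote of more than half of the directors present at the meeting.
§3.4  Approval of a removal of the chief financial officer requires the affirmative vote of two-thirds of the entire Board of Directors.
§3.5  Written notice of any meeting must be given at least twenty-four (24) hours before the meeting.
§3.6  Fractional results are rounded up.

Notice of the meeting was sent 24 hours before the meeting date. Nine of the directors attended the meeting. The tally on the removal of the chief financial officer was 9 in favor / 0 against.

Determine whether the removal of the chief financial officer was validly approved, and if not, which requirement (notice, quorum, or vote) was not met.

Invalid — vote requirement not satisfied.

Notice: 24 hours given; 24 required (24 ≥ 24). Satisfied.
Quorum: 9 present; quorum is 8. Satisfied.
Vote: the removal of the chief financial officer requires two-thirds of the entire Board of Directors (19). 2/3 of 19 = 12.67, rounded up to 13, so 13 affirmative votes are needed; 9 voted in favor. Not satisfied.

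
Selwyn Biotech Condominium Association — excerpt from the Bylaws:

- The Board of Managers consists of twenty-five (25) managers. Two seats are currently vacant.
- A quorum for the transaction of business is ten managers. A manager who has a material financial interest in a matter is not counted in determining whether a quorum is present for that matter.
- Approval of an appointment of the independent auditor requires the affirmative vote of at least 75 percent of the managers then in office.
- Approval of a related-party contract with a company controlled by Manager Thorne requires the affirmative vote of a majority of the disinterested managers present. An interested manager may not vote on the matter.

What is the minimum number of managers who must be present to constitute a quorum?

10

The quorum is fixed at 10.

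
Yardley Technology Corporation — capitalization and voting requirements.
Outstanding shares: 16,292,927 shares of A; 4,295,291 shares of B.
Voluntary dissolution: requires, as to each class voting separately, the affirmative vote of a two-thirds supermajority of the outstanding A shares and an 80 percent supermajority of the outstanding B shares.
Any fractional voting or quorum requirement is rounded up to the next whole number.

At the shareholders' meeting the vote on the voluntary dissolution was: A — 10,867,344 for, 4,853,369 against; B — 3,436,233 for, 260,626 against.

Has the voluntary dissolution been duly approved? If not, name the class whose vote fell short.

A: 2/3 of 16292927 = 10861951.33, rounded up to 10861952; 10,861,952 required, 10,867,344 in favor — approved.
B: 4/5 of 4295291 = 3436232.80, rounded up to 3436233; 3,436,233 required, 3,436,233 in favor — approved.

Approved — every class gave the required vote.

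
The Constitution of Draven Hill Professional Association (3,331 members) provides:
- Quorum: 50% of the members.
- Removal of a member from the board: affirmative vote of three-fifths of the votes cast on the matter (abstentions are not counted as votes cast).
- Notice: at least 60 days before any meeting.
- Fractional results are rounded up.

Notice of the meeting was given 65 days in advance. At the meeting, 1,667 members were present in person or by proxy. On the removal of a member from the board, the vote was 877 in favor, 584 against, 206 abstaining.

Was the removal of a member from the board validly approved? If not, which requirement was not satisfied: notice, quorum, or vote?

Valid — all requirements satisfied.

Notice: 65 days given; 60 required. Satisfied.
Quorum: 50% of 3,331 = 1,665.50, rounded up to 1,666; 1,667 present. Satisfied.
Vote: requires three-fifths of the votes cast (1,667 − 206 abstaining = 1,461); 3/5 of 1461 = 876.60, rounded up to 877, so 877 needed; 877 in favor. Satisfied.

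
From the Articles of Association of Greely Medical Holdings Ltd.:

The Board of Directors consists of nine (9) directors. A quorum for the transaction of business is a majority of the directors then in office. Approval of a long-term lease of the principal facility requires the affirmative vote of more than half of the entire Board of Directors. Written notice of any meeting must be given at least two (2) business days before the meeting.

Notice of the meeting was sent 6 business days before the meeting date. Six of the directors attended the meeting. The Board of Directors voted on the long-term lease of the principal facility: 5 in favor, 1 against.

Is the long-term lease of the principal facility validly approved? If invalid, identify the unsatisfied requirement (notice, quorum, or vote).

Valid — all requirements satisfied.

Notice: 6 business days given; 2 required (6 ≥ 2). Satisfied.
Quorum: 6 present; quorum is 5. Satisfied.
Vote: the long-term lease of the principal facility requires a majority of the entire Board of Directors (9). A majority of 9 is 5, so 5 affirmative votes are needed; 5 voted in favor. Satisfied.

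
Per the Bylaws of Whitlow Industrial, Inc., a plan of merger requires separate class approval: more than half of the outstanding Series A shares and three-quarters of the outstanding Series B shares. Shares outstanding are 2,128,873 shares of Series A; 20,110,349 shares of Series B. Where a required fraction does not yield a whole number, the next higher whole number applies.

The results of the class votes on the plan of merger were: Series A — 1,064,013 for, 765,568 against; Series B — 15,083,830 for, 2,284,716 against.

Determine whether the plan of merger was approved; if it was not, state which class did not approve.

Series A: a majority of 2128873 is 1064437; 1,064,437 required, 1,064,013 in favor — not approved.
Series B: 3/4 of 20110349 = 15082761.75, rounded up to 15082762; 15,082,762 required, 15,083,830 in favor — approved.

Not approved — the Series A shares did not give the required vote.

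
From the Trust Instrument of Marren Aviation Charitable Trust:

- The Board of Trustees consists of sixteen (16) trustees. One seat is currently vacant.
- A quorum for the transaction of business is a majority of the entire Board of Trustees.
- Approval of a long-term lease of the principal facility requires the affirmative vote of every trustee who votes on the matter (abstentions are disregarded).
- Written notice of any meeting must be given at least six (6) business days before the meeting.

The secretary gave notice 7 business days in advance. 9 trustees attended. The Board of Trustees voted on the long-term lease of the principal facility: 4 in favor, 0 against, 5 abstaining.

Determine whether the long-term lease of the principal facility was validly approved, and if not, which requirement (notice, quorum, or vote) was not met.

Valid — all requirements satisfied.

Notice: 7 business days given; 6 required (7 ≥ 6). Satisfied.
Quorum: 9 present; quorum is 9. Satisfied.
Vote: the long-term lease of the principal facility requires the unanimous vote of the votes cast (9 present − 5 abstaining = 4). Unanimous means all 4, so 4 affirmative votes are needed; 4 voted in favor. Satisfied.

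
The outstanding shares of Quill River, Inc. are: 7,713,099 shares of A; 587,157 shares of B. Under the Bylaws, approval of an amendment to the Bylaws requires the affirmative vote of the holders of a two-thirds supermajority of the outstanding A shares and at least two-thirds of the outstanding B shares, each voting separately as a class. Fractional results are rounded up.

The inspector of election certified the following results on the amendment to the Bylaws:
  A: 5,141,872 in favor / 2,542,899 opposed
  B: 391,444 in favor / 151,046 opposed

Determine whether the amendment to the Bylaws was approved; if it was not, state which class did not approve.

Not approved — the A shares did not give the required vote.

A: 2/3 of 7713099 = 5142066; 5,142,066 required, 5,141,872 in favor — not approved.
B: 2/3 of 587157 = 391438; 391,438 required, 391,444 in favor — approved.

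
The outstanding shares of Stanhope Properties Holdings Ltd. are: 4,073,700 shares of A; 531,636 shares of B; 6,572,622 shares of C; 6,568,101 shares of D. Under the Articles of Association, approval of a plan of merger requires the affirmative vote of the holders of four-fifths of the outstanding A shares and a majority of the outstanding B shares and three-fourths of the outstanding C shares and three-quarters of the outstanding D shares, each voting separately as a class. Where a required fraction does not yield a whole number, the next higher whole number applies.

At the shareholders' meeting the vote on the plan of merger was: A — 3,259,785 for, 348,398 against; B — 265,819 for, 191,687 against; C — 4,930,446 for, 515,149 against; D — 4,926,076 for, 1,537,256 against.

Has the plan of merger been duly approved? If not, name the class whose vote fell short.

A: 4/5 of 4073700 = 3258960; 3,258,960 required, 3,259,785 in favor — approved.
B: a majority of 531636 is 265819; 265,819 required, 265,819 in favor — approved.
C: 3/4 of 6572622 = 4929466.50, rounded up to 4929467; 4,929,467 required, 4,930,446 in favor — approved.
D: 3/4 of 6568101 = 4926075.75, rounded up to 4926076; 4,926,076 required, 4,926,076 in favor — approved.

Approved — every class gave the required vote.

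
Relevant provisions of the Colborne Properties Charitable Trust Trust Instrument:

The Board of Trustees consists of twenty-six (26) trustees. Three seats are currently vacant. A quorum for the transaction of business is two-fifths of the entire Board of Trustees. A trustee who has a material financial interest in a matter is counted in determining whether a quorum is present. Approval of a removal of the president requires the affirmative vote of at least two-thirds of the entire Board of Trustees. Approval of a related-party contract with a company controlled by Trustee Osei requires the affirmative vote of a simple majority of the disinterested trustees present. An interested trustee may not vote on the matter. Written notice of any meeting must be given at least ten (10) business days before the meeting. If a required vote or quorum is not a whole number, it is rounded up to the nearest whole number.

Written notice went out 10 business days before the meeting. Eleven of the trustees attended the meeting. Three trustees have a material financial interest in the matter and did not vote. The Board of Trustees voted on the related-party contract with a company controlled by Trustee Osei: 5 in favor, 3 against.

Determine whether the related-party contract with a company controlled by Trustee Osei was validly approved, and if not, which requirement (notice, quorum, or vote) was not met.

Valid — all requirements satisfied.

Notice: 10 business days given; 10 required (10 ≥ 10). Satisfied.
Quorum: 11 present (interested trustees count toward quorum); quorum is 11. Satisfied.
Vote: the related-party contract with a company controlled by Trustee Osei requires a majority of the disinterested trustees present (11 − 3 = 8). A majority of 8 is 5, so 5 affirmative votes are needed; 5 voted in favor. Satisfied.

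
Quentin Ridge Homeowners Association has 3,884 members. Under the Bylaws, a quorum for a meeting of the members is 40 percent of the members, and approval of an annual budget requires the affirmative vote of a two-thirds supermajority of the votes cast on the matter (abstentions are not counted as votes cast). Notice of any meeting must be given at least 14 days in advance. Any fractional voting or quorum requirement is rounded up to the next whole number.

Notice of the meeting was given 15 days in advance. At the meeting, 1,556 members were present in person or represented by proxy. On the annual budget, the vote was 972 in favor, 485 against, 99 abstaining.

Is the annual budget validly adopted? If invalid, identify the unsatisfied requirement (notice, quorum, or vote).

Notice: 15 days given; 14 required. Satisfied.
Quorum: 40% of 3,884 = 1,553.60, rounded up to 1,554; 1,556 present. Satisfied.
Vote: requires two-thirds of the votes cast (1,556 − 99 abstaining = 1,457); 2/3 of 1457 = 971.33, rounded up to 972, so 972 needed; 972 in favor. Satisfied.

Valid — all requirements satisfied.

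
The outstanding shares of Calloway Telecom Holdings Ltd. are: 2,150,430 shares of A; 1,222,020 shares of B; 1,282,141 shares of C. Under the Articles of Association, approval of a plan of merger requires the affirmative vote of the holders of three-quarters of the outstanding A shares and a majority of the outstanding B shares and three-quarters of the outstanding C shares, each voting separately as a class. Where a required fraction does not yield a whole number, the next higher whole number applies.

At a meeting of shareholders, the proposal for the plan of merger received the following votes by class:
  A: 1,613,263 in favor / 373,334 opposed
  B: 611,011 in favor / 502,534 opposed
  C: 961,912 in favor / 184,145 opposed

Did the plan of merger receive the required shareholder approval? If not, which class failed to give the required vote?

Approved — every class gave the required vote.

A: 3/4 of 2150430 = 1612822.50, rounded up to 1612823; 1,612,823 required, 1,613,263 in favor — approved.
B: a majority of 1222020 is 611011; 611,011 required, 611,011 in favor — approved.
C: 3/4 of 1282141 = 961605.75, rounded up to 961606; 961,606 required, 961,912 in favor — approved.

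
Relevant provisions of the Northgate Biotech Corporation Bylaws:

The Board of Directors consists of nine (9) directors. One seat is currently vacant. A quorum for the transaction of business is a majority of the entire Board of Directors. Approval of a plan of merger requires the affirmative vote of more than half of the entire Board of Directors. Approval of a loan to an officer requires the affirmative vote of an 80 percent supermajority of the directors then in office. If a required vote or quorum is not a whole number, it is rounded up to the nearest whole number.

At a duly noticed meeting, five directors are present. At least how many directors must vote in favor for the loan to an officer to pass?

7

The loan to an officer requires four-fifths of the directors then in office (8).
4/5 of 8 = 6.40, rounded up to 7.
(Only 5 can vote, so the loan to an officer cannot pass at this meeting, but the required vote is still 7.)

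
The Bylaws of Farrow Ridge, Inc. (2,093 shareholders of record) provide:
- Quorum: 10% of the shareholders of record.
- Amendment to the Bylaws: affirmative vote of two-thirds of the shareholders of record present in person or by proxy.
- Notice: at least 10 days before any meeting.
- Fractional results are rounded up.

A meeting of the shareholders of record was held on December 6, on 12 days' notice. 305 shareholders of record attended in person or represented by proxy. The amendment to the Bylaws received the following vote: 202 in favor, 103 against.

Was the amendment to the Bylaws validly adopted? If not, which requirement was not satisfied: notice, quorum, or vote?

Notice: 12 days given; 10 required. Satisfied.
Quorum: 10% of 2,093 = 209.30, rounded up to 210; 305 present. Satisfied.
Vote: requires two-thirds of those present (305); 2/3 of 305 = 203.33, rounded up to 204, so 204 needed; 202 in favor. Not satisfied.

Invalid — vote requirement not satisfied.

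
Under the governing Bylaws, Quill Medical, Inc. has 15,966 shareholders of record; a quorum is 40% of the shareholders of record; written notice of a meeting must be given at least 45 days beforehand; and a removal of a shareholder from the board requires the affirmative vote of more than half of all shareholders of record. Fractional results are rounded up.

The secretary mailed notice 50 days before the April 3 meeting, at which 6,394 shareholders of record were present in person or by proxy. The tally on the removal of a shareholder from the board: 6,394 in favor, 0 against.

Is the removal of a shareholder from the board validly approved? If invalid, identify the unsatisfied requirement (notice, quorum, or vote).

Notice: 50 days given; 45 required. Satisfied.
Quorum: 40% of 15,966 = 6,386.40, rounded up to 6,387; 6,394 present. Satisfied.
Vote: requires a majority of all shareholders of record (15,966); a majority of 15966 is 7984, so 7,984 needed; 6,394 in favor. Not satisfied.

Invalid — vote requirement not satisfied.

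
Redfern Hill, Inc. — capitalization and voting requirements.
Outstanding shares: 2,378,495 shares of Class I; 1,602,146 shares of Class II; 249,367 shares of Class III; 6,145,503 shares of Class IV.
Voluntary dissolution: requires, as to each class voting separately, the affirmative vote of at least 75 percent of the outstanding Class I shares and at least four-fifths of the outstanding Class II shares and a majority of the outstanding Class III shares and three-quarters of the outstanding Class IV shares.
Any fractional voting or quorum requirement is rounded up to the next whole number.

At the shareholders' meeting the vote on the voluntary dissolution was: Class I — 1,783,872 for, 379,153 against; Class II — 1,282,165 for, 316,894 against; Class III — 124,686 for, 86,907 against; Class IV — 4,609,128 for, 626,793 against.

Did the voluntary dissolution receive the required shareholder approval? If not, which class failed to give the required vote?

Approved — every class gave the required vote.

Class I: 3/4 of 2378495 = 1783871.25, rounded up to 1783872; 1,783,872 required, 1,783,872 in favor — approved.
Class II: 4/5 of 1602146 = 1281716.80, rounded up to 1281717; 1,281,717 required, 1,282,165 in favor — approved.
Class III: a majority of 249367 is 124684; 124,684 required, 124,686 in favor — approved.
Class IV: 3/4 of 6145503 = 4609127.25, rounded up to 4609128; 4,609,128 required, 4,609,128 in favor — approved.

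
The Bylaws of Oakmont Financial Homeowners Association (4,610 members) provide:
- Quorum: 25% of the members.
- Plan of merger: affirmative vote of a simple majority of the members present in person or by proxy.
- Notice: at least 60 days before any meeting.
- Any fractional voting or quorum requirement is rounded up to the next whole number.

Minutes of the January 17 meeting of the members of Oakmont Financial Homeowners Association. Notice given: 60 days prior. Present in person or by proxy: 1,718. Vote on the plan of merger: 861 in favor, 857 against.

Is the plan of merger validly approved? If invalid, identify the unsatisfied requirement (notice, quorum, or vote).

Valid — all requirements satisfied.

Notice: 60 days given; 60 required. Satisfied.
Quorum: 25% of 4,610 = 1,152.50, rounded up to 1,153; 1,718 present. Satisfied.
Vote: requires a majority of those present (1,718); a majority of 1718 is 860, so 860 needed; 861 in favor. Satisfied.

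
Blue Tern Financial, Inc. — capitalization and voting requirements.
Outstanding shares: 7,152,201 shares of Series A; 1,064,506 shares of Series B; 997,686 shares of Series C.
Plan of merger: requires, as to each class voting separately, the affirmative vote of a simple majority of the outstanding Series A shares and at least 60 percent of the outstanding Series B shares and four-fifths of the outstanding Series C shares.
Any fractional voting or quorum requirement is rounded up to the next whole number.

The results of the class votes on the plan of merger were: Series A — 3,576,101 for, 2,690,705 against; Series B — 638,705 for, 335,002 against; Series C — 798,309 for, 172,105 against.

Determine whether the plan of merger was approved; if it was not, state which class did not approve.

Approved — every class gave the required vote.

Series A: a majority of 7152201 is 3576101; 3,576,101 required, 3,576,101 in favor — approved.
Series B: 3/5 of 1064506 = 638703.60, rounded up to 638704; 638,704 required, 638,705 in favor — approved.
Series C: 4/5 of 997686 = 798148.80, rounded up to 798149; 798,149 required, 798,309 in favor — approved.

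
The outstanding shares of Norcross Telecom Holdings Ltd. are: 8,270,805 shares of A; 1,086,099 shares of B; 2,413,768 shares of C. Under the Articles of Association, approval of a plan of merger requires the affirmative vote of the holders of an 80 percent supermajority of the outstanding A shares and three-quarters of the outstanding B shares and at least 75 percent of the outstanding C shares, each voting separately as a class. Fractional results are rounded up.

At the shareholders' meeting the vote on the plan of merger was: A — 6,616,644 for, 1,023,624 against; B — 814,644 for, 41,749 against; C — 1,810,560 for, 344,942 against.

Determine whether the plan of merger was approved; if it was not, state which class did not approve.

Approved — every class gave the required vote.

A: 4/5 of 8270805 = 6616644; 6,616,644 required, 6,616,644 in favor — approved.
B: 3/4 of 1086099 = 814574.25, rounded up to 814575; 814,575 required, 814,644 in favor — approved.
C: 3/4 of 2413768 = 1810326; 1,810,326 required, 1,810,560 in favor — approved.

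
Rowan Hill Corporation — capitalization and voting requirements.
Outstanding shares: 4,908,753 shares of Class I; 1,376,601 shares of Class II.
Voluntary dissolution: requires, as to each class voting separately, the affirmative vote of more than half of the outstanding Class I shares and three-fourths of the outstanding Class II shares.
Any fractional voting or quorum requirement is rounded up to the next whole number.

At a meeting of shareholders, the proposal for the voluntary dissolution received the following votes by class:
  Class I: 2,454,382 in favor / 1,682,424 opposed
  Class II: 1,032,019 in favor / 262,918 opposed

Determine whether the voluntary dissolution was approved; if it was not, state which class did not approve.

Not approved — the Class II shares did not give the required vote.

Class I: a majority of 4908753 is 2454377; 2,454,377 required, 2,454,382 in favor — approved.
Class II: 3/4 of 1376601 = 1032450.75, rounded up to 1032451; 1,032,451 required, 1,032,019 in favor — not approved.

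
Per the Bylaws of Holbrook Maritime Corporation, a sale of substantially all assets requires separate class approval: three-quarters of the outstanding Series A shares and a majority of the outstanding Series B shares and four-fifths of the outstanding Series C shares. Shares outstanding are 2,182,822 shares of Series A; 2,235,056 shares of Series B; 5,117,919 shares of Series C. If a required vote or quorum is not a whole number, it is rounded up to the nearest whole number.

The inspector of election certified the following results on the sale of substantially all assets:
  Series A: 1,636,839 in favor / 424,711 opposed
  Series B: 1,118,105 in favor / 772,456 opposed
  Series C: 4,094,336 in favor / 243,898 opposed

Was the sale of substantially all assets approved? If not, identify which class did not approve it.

Series A: 3/4 of 2182822 = 1637116.50, rounded up to 1637117; 1,637,117 required, 1,636,839 in favor — not approved.
Series B: a majority of 2235056 is 1117529; 1,117,529 required, 1,118,105 in favor — approved.
Series C: 4/5 of 5117919 = 4094335.20, rounded up to 4094336; 4,094,336 required, 4,094,336 in favor — approved.

Not approved — the Series A shares did not give the required vote.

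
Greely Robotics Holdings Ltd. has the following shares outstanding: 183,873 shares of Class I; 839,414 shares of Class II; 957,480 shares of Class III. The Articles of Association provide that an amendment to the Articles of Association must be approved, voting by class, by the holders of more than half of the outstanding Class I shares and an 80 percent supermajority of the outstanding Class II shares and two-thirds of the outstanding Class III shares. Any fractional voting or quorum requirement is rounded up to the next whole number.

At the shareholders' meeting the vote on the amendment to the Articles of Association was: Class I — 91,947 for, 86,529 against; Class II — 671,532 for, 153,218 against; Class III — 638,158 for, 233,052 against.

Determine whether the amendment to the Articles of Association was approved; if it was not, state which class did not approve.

Not approved — the Class III shares did not give the required vote.

Class I: a majority of 183873 is 91937; 91,937 required, 91,947 in favor — approved.
Class II: 4/5 of 839414 = 671531.20, rounded up to 671532; 671,532 required, 671,532 in favor — approved.
Class III: 2/3 of 957480 = 638320; 638,320 required, 638,158 in favor — not approved.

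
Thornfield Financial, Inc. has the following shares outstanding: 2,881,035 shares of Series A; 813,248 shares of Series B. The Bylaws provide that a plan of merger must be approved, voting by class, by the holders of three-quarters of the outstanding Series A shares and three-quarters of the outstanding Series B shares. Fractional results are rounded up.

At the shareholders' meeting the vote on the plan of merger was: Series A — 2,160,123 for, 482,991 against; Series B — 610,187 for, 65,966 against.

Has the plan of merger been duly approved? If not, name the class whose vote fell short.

Not approved — the Series A shares did not give the required vote.

Series A: 3/4 of 2881035 = 2160776.25, rounded up to 2160777; 2,160,777 required, 2,160,123 in favor — not approved.
Series B: 3/4 of 813248 = 609936; 609,936 required, 610,187 in favor — approved.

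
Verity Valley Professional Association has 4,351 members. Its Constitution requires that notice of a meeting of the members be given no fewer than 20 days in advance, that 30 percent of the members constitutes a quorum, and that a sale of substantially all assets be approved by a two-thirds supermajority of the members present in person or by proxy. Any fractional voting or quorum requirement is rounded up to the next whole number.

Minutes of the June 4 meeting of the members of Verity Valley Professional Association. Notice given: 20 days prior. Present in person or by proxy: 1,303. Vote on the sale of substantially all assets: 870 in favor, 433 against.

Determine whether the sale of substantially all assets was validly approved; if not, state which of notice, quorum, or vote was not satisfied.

Invalid — quorum requirement not satisfied.

Notice: 20 days given; 20 required. Satisfied.
Quorum: 30% of 4,351 = 1,305.30, rounded up to 1,306; 1,303 present. Not satisfied.
Vote: requires two-thirds of those present (1,303); 2/3 of 1303 = 868.67, rounded up to 869, so 869 needed; 870 in favor. Satisfied.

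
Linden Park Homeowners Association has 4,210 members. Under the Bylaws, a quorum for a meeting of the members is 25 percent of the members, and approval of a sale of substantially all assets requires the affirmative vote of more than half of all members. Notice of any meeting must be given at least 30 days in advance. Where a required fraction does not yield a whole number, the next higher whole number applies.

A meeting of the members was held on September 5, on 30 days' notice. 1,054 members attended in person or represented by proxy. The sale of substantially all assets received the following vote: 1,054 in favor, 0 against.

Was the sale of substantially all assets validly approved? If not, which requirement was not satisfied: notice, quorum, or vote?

Notice: 30 days given; 30 required. Satisfied.
Quorum: 25% of 4,210 = 1,052.50, rounded up to 1,053; 1,054 present. Satisfied.
Vote: requires a majority of all members (4,210); a majority of 4210 is 2106, so 2,106 needed; 1,054 in favor. Not satisfied.

Invalid — vote requirement not satisfied.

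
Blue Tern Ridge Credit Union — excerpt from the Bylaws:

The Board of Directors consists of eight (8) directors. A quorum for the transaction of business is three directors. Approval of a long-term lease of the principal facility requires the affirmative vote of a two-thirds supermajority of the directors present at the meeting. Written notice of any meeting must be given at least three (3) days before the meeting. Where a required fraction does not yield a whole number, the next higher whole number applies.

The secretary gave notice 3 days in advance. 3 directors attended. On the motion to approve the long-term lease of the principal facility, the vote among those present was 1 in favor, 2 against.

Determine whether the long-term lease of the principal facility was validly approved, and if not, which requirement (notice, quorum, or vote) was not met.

Notice: 3 days given; 3 required (3 ≥ 3). Satisfied.
Quorum: 3 present; quorum is 3. Satisfied.
Vote: the long-term lease of the principal facility requires two-thirds of the directors present (3). 2/3 of 3 = 2, so 2 affirmative votes are needed; 1 voted in favor. Not satisfied.

Invalid — vote requirement not satisfied.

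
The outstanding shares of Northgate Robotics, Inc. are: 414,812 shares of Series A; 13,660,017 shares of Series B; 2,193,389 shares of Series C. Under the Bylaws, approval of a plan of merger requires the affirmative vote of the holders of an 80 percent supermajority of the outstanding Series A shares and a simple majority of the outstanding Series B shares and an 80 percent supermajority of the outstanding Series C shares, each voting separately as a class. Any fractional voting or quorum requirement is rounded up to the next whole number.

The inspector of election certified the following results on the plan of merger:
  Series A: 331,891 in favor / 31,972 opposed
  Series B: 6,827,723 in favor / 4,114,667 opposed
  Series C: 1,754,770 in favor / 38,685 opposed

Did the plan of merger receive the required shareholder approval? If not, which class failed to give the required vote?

Not approved — the Series B shares did not give the required vote.

Series A: 4/5 of 414812 = 331849.60, rounded up to 331850; 331,850 required, 331,891 in favor — approved.
Series B: a majority of 13660017 is 6830009; 6,830,009 required, 6,827,723 in favor — not approved.
Series C: 4/5 of 2193389 = 1754711.20, rounded up to 1754712; 1,754,712 required, 1,754,770 in favor — approved.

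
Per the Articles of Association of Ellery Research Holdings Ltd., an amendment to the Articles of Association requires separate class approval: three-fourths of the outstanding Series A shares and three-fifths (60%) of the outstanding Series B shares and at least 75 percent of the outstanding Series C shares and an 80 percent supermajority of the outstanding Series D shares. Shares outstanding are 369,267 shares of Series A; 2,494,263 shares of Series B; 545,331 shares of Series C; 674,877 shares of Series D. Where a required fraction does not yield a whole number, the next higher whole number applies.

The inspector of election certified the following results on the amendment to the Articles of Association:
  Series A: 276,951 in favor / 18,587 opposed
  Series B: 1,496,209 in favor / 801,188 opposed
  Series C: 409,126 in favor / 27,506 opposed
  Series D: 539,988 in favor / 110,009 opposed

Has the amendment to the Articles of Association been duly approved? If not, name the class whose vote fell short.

Not approved — the Series B shares did not give the required vote.

Series A: 3/4 of 369267 = 276950.25, rounded up to 276951; 276,951 required, 276,951 in favor — approved.
Series B: 3/5 of 2494263 = 1496557.80, rounded up to 1496558; 1,496,558 required, 1,496,209 in favor — not approved.
Series C: 3/4 of 545331 = 408998.25, rounded up to 408999; 408,999 required, 409,126 in favor — approved.
Series D: 4/5 of 674877 = 539901.60, rounded up to 539902; 539,902 required, 539,988 in favor — approved.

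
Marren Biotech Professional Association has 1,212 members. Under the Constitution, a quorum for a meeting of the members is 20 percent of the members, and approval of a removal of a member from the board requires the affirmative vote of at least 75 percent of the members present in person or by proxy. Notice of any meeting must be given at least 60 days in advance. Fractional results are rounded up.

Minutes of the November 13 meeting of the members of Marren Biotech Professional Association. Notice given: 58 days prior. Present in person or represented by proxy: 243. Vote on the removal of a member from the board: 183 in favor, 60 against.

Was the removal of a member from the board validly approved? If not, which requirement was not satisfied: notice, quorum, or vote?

Invalid — notice requirement not satisfied.

Notice: 58 days given; 60 required. Not satisfied.
Quorum: 20% of 1,212 = 242.40, rounded up to 243; 243 present. Satisfied.
Vote: requires three-fourths of those present (243); 3/4 of 243 = 182.25, rounded up to 183, so 183 needed; 183 in favor. Satisfied.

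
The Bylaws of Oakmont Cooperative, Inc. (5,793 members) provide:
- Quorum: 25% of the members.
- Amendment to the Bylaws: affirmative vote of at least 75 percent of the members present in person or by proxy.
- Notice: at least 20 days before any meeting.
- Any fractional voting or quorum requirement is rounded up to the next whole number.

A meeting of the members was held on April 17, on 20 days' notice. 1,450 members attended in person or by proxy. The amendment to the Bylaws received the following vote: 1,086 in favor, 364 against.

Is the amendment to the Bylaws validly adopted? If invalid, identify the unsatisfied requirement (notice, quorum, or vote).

Notice: 20 days given; 20 required. Satisfied.
Quorum: 25% of 5,793 = 1,448.25, rounded up to 1,449; 1,450 present. Satisfied.
Vote: requires three-fourths of those present (1,450); 3/4 of 1450 = 1087.50, rounded up to 1088, so 1,088 needed; 1,086 in favor. Not satisfied.

Invalid — vote requirement not satisfied.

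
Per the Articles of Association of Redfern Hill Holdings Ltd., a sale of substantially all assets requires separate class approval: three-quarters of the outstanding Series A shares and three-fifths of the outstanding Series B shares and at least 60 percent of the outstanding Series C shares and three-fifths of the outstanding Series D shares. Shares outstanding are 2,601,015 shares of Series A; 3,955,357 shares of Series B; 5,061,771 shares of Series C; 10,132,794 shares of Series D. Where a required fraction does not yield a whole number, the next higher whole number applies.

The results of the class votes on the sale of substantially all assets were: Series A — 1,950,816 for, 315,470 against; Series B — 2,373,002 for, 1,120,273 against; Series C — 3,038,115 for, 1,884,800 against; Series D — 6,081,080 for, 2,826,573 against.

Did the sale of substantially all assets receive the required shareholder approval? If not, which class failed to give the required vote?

Series A: 3/4 of 2601015 = 1950761.25, rounded up to 1950762; 1,950,762 required, 1,950,816 in favor — approved.
Series B: 3/5 of 3955357 = 2373214.20, rounded up to 2373215; 2,373,215 required, 2,373,002 in favor — not approved.
Series C: 3/5 of 5061771 = 3037062.60, rounded up to 3037063; 3,037,063 required, 3,038,115 in favor — approved.
Series D: 3/5 of 10132794 = 6079676.40, rounded up to 6079677; 6,079,677 required, 6,081,080 in favor — approved.

Not approved — the Series B shares did not give the required vote.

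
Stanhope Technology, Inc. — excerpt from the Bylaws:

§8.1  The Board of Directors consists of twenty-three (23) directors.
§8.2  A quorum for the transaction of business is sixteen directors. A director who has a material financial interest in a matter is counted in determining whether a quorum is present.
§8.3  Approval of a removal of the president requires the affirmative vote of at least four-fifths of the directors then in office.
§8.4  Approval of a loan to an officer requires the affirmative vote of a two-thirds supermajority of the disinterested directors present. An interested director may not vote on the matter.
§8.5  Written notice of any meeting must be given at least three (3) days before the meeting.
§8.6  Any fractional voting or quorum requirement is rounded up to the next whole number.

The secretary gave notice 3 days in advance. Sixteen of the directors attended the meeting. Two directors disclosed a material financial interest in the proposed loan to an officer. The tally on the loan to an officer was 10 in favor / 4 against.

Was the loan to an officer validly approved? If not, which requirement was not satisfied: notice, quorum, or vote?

Notice: 3 days given; 3 required (3 ≥ 3). Satisfied.
Quorum: 16 present (interested directors count toward quorum); quorum is 16. Satisfied.
Vote: the loan to an officer requires two-thirds of the disinterested directors present (16 − 2 = 14). 2/3 of 14 = 9.33, rounded up to 10, so 10 affirmative votes are needed; 10 voted in favor. Satisfied.

Valid — all requirements satisfied.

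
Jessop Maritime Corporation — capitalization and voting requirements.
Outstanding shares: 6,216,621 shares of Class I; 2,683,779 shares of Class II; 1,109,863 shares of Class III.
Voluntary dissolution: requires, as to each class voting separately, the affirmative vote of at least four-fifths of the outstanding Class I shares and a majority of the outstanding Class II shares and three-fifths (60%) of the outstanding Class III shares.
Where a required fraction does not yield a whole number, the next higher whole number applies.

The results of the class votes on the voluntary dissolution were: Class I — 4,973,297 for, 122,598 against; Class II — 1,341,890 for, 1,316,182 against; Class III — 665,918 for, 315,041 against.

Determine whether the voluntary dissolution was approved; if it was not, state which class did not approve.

Class I: 4/5 of 6216621 = 4973296.80, rounded up to 4973297; 4,973,297 required, 4,973,297 in favor — approved.
Class II: a majority of 2683779 is 1341890; 1,341,890 required, 1,341,890 in favor — approved.
Class III: 3/5 of 1109863 = 665917.80, rounded up to 665918; 665,918 required, 665,918 in favor — approved.

Approved — every class gave the required vote.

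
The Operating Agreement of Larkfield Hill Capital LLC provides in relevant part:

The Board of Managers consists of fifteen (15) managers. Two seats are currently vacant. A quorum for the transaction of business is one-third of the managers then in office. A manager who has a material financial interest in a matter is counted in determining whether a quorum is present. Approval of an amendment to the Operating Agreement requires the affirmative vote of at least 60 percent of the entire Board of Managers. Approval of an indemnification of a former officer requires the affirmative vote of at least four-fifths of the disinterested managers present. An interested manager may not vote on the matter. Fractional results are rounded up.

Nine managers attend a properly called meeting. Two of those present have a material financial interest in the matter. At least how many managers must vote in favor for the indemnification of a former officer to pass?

6

The indemnification of a former officer requires four-fifths of the disinterested managers present (9 − 2 = 7).
4/5 of 7 = 5.60, rounded up to 6.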